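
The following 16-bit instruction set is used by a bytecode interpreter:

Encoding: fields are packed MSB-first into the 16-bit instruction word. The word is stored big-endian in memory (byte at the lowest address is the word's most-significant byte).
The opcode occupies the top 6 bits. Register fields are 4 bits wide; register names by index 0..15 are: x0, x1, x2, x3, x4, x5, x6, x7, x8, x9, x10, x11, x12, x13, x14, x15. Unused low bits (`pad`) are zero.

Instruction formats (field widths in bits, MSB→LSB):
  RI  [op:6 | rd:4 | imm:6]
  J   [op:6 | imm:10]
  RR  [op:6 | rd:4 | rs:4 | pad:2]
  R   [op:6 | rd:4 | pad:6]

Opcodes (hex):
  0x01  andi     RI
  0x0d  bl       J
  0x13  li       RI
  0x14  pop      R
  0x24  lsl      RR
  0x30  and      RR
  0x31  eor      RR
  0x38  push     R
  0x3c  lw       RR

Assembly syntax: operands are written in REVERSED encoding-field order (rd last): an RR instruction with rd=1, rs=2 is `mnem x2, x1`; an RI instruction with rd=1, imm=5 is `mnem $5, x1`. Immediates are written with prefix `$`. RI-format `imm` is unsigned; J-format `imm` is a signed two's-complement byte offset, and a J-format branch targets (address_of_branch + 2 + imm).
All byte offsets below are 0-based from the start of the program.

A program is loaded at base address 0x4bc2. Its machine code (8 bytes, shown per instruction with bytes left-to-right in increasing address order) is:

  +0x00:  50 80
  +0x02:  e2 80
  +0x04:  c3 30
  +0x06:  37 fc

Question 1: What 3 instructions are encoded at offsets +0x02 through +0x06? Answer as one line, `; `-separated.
[02] e2 80 → 0xe280
  opcode bits[15:10]=0x38: push/R
  [9:6] rd=10 = x10
[04] c3 30 → 0xc330
  opcode bits[15:10]=0x30: and/RR
  [9:6] rd=12 = x12
  [5:2] rs=12 = x12
[06] 37 fc → 0x37fc
  opcode bits[15:10]=0xd: bl/J
  [9:0] imm=1020 (s10→-4) = $-4

push x10; and x12, x12; bl $-4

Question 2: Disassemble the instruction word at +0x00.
pop x2

+0x00: 50 80 ⇒ word 0x5080 (big)
  op=0x5080>>10=0x14 ⇒ pop (R)
  rd@[9:6]=0x2 ⇒ x2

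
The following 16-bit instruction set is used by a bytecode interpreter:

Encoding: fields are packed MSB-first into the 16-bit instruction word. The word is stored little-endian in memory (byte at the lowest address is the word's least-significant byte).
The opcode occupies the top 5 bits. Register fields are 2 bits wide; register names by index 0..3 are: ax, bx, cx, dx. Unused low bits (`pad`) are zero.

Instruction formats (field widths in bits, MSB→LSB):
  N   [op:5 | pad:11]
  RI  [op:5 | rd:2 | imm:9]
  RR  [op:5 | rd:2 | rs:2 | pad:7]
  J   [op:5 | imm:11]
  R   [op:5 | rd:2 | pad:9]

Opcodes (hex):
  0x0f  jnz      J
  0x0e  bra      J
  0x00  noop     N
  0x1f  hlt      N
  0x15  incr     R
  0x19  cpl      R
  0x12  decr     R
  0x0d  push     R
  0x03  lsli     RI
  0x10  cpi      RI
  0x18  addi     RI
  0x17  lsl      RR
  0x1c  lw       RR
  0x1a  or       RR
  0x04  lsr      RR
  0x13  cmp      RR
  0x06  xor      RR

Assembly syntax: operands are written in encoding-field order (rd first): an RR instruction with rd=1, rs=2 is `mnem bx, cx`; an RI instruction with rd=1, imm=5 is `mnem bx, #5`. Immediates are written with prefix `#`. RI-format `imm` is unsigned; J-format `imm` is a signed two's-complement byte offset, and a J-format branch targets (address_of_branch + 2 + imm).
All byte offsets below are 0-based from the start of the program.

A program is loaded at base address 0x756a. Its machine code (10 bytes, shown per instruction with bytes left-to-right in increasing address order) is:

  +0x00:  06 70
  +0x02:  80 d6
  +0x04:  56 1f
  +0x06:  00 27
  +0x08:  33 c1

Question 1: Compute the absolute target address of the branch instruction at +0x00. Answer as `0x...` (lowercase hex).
0x7572

[00] 06 70 → 0x7006
  opcode bits[15:11]=0xe: bra/J
  imm: (w>>0)&0x7ff=0x6 → #6
  target = base 0x756a + off 0x00 + 2 + imm 6 = 0x7572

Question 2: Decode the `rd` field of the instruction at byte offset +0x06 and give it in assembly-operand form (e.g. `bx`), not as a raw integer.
dx

@+06  little-endian(00 27) = 0x2700
  op=0x2700>>11=0x4 ⇒ lsr (RR)
  rd@[10:9]=0x3 ⇒ dx
  rs@[8:7]=0x2 ⇒ cx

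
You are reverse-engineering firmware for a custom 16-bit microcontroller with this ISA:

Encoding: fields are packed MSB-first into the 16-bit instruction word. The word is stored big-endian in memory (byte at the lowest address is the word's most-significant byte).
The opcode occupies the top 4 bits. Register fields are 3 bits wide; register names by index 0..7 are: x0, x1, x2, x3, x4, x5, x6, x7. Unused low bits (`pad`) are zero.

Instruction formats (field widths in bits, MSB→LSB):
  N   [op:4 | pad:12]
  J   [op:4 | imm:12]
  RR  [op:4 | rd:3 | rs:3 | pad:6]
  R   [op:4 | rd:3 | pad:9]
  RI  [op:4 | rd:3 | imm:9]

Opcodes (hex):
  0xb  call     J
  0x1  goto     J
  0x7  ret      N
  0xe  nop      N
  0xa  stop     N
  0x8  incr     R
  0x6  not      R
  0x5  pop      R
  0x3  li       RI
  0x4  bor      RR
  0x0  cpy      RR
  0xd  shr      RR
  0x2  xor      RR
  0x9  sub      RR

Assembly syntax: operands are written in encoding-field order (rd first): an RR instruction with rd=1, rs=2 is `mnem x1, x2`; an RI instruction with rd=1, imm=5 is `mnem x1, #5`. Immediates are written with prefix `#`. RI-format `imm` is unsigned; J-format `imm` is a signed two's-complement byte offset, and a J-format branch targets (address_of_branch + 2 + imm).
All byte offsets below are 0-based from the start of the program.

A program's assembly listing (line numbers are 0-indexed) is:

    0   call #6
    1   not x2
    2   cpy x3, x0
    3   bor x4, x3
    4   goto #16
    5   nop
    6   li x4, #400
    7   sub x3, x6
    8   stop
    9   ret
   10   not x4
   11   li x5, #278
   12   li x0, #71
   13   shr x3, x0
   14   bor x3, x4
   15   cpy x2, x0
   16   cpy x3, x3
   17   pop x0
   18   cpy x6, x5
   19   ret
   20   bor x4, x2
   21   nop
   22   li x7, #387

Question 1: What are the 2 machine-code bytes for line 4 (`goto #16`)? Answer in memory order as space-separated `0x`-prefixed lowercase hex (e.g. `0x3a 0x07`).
0x10 0x10

L4: goto op=0x1:4|imm=16:12 ⇒ 0x1010 ⇒ big 10 10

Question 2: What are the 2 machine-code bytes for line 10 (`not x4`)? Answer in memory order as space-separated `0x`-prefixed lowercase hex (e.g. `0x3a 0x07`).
0x68 0x00

10. not fields op=0x6:4|rd=4:3|pad=0:9 → word 6800h → 68 00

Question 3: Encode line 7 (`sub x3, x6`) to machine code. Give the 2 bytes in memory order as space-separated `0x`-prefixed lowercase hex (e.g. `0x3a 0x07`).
L7: sub op=0x9:4|rd=3:3|rs=6:3|pad=0:6 ⇒ 0x9780 ⇒ big 97 80

0x97 0x80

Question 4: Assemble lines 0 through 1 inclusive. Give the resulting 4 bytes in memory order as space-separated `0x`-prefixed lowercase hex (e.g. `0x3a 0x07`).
0. call fields op=0xb:4|imm=6:12 → word b006h → b0 06
1. not fields op=0x6:4|rd=2:3|pad=0:9 → word 6400h → 64 00

0xb0 0x06 0x64 0x00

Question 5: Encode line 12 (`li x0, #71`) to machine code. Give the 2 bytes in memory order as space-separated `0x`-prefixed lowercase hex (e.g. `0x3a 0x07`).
line 12 (li): pack op=0x3:4|rd=0:3|imm=71:9 = 0x3047; big→ 30 47

0x30 0x47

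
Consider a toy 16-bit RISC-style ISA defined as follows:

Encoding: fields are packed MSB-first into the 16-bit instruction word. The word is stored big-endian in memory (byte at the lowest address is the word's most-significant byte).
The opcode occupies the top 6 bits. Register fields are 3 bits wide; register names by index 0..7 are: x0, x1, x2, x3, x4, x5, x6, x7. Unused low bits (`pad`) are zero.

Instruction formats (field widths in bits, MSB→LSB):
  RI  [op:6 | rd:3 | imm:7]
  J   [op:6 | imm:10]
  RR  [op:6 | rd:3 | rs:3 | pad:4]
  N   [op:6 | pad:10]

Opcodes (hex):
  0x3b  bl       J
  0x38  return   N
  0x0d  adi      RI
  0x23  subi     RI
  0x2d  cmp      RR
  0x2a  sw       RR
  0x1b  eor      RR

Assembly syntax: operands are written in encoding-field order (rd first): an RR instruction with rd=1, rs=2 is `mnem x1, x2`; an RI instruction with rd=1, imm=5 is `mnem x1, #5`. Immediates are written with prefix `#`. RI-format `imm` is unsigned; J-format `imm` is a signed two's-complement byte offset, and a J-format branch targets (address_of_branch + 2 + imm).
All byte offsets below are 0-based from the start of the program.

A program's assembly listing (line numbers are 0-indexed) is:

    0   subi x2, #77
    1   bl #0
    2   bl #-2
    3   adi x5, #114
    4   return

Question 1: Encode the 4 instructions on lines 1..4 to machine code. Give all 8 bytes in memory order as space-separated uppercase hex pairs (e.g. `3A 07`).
EC 00 EF FE 36 F2 E0 00

1. bl fields op=0x3b:6|imm=0:10 → word ec00h → ec 00
2. bl fields op=0x3b:6|imm=-2:10 → word effeh → ef fe
3. adi fields op=0xd:6|rd=5:3|imm=114:7 → word 36f2h → 36 f2
4. return fields op=0x38:6|pad=0:10 → word e000h → e0 00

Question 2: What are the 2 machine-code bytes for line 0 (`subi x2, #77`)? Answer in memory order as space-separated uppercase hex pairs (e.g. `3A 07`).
8D 4D

line 0 (subi): pack op=0x23:6|rd=2:3|imm=77:7 = 0x8d4d; big→ 8d 4d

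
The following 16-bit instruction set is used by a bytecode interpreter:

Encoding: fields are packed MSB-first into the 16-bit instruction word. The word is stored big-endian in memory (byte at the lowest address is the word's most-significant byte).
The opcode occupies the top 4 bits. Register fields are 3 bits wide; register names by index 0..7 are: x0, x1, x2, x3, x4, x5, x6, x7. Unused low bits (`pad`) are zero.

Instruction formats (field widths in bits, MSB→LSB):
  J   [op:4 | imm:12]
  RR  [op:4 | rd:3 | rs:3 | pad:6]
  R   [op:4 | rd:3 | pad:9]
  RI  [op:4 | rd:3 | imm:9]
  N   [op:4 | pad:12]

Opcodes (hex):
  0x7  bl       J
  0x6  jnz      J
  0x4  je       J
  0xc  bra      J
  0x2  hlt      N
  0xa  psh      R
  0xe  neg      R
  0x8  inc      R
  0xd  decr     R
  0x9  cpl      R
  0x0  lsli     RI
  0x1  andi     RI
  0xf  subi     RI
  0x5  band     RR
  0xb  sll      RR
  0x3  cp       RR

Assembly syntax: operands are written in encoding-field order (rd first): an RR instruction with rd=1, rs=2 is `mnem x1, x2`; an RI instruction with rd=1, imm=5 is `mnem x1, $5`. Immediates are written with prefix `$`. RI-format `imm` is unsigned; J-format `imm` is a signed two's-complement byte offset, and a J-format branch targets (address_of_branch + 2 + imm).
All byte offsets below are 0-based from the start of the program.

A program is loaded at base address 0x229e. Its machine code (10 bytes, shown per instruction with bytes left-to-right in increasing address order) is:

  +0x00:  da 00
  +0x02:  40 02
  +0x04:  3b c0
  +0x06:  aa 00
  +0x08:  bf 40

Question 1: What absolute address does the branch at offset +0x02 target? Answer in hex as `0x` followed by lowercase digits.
[02] 40 02 → 0x4002
  opcode bits[15:12]=0x4: je/J
  imm@[11:0]=0x2 ⇒ $2
  target = base 0x229e + off 0x02 + 2 + imm 2 = 0x22a4

0x22a4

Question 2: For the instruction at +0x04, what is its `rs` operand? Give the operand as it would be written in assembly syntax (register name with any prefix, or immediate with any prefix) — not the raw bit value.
off 0x04: read 3b c0 as big → 0x3bc0
  op=0x3bc0>>12=0x3 ⇒ cp (RR)
  rd@[11:9]=0x5 ⇒ x5
  rs@[8:6]=0x7 ⇒ x7

x7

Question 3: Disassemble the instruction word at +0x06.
psh x5

off 0x06: read aa 00 as big → 0xaa00
  op=0xaa00>>12=0xa ⇒ psh (R)
  rd@[11:9]=0x5 ⇒ x5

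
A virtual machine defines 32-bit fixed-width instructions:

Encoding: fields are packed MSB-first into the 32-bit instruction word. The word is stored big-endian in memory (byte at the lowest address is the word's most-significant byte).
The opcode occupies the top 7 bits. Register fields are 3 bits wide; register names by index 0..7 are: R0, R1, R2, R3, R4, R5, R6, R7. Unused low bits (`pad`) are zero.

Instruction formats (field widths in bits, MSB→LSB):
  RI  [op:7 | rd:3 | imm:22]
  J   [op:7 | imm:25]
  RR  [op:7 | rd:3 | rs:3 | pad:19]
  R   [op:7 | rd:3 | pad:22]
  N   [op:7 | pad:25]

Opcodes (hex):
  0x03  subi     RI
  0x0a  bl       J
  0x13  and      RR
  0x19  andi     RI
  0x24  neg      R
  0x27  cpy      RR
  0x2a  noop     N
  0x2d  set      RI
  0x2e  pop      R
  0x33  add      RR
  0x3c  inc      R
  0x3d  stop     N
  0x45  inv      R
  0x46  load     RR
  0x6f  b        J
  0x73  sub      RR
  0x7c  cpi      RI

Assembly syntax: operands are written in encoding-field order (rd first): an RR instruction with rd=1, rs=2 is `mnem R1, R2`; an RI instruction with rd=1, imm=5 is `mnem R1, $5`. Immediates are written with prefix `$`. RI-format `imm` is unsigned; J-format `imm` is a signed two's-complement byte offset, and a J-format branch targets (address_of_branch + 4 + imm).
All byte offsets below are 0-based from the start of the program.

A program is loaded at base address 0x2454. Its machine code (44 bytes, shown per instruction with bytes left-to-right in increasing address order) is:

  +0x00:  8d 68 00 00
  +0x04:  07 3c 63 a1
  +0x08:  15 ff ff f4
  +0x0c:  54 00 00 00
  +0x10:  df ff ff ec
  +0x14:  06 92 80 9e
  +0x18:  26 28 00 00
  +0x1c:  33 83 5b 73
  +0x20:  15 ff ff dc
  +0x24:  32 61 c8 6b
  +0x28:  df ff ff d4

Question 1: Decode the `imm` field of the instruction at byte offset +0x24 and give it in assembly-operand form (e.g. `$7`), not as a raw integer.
off 0x24: read 32 61 c8 6b as big → 0x3261c86b
  opcode bits[31:25]=0x19: andi/RI
  [24:22] rd=1 = R1
  [21:0] imm=2213995 = $2213995

$2213995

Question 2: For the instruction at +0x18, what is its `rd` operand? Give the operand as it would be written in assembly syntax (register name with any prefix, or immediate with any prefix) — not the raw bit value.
R0

+0x18: 26 28 00 00 ⇒ word 0x26280000 (big)
  top 7b → 0x13 → and [RR]
  rd: (w>>22)&0x7=0x0 → R0
  rs: (w>>19)&0x7=0x5 → R5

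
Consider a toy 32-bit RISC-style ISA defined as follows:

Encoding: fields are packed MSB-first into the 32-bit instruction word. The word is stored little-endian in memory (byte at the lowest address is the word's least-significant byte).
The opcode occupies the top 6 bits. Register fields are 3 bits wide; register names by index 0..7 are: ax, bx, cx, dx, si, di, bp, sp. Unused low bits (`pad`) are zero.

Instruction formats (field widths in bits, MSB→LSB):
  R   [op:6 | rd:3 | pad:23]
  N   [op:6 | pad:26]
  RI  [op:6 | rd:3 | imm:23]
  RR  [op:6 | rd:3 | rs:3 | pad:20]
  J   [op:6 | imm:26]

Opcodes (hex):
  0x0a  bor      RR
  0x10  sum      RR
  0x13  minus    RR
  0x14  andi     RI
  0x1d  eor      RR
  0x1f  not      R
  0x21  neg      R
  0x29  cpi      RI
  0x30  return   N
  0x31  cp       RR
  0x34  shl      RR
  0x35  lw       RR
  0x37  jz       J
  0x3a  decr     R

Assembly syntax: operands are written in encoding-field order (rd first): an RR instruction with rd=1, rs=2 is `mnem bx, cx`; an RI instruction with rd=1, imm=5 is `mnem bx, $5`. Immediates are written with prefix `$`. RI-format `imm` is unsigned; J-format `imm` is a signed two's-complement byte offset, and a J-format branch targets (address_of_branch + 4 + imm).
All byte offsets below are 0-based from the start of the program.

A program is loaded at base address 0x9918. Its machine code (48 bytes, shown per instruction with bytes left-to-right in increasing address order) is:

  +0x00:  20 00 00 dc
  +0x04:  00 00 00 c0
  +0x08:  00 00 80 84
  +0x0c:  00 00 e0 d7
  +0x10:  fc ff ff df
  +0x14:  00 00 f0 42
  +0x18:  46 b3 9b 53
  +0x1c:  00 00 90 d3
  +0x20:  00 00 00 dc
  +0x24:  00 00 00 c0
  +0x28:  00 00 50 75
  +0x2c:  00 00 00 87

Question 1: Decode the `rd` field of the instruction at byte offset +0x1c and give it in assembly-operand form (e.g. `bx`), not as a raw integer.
@+1c  little-endian(00 00 90 d3) = 0xd3900000
  opcode bits[31:26]=0x34: shl/RR
  rd: (w>>23)&0x7=0x7 → sp
  rs: (w>>20)&0x7=0x1 → bx

sp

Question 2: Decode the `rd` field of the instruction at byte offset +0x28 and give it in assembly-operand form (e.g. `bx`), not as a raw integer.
cx

[28] 00 00 50 75 → 0x75500000
  op=0x75500000>>26=0x1d ⇒ eor (RR)
  [25:23] rd=2 = cx
  [22:20] rs=5 = di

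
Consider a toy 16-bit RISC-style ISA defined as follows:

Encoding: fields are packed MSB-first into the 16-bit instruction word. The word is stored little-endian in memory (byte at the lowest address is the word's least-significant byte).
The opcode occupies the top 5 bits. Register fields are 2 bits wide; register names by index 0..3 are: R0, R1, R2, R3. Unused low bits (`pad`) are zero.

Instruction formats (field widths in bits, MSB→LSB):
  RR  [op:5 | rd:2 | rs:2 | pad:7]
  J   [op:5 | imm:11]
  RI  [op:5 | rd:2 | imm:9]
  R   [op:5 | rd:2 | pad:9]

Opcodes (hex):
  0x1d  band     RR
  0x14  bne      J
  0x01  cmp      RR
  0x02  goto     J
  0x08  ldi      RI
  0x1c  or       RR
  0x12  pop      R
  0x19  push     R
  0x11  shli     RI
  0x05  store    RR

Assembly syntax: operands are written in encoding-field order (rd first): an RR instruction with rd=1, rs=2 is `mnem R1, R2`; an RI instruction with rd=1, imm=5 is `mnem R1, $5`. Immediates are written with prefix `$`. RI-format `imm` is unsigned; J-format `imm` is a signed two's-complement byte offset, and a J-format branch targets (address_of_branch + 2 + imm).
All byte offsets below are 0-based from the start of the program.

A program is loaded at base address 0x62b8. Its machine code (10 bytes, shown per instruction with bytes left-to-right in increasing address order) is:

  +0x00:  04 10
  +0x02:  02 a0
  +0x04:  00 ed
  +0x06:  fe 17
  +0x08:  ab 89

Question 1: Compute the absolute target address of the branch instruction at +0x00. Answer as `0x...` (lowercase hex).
0x62be

+0x00: 04 10 ⇒ word 0x1004 (little)
  op=0x1004>>11=0x2 ⇒ goto (J)
  [10:0] imm=4 = $4
  target = base 0x62b8 + off 0x00 + 2 + imm 4 = 0x62be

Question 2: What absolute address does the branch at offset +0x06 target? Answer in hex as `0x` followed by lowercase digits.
0x62be

[06] fe 17 → 0x17fe
  top 5b → 0x2 → goto [J]
  imm@[10:0]=0x7fe (s11→-2) ⇒ $-2
  target = base 0x62b8 + off 0x06 + 2 + imm -2 = 0x62be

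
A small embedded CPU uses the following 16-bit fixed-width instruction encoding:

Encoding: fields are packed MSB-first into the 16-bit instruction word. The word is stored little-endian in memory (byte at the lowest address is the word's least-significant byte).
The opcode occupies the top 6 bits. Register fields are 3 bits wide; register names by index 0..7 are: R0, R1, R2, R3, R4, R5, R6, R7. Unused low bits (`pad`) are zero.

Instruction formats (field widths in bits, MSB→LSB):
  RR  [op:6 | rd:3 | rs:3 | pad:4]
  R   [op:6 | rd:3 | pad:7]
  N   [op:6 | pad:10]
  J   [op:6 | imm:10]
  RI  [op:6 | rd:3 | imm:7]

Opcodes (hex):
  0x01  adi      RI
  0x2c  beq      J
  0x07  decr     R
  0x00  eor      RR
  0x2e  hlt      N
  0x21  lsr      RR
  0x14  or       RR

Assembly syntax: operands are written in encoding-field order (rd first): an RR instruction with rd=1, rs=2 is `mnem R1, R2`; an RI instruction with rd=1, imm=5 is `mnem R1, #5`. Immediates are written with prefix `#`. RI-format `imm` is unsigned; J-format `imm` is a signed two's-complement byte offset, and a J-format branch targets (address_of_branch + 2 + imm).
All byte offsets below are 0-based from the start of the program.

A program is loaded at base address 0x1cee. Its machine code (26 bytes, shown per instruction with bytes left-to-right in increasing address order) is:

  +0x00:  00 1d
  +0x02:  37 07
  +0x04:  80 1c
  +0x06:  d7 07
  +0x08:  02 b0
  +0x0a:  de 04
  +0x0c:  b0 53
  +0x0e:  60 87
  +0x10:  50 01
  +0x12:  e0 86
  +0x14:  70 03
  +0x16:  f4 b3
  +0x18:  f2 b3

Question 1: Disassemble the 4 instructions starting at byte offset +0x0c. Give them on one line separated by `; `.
@+0c  little-endian(b0 53) = 0x53b0
  op=0x53b0>>10=0x14 ⇒ or (RR)
  rd: (w>>7)&0x7=0x7 → R7
  rs: (w>>4)&0x7=0x3 → R3
@+0e  little-endian(60 87) = 0x8760
  op=0x8760>>10=0x21 ⇒ lsr (RR)
  rd: (w>>7)&0x7=0x6 → R6
  rs: (w>>4)&0x7=0x6 → R6
@+10  little-endian(50 01) = 0x0150
  op=0x0150>>10=0x0 ⇒ eor (RR)
  rd: (w>>7)&0x7=0x2 → R2
  rs: (w>>4)&0x7=0x5 → R5
@+12  little-endian(e0 86) = 0x86e0
  op=0x86e0>>10=0x21 ⇒ lsr (RR)
  rd: (w>>7)&0x7=0x5 → R5
  rs: (w>>4)&0x7=0x6 → R6

or R7, R3; lsr R6, R6; eor R2, R5; lsr R5, R6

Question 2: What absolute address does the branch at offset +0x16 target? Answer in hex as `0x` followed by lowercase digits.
+0x16: f4 b3 ⇒ word 0xb3f4 (little)
  top 6b → 0x2c → beq [J]
  imm@[9:0]=0x3f4 (s10→-12) ⇒ #-12
  target = base 0x1cee + off 0x16 + 2 + imm -12 = 0x1cfa

0x1cfa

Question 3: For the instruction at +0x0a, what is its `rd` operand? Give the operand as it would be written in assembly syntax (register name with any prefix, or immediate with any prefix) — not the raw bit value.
R1

off 0x0a: read de 04 as little → 0x04de
  top 6b → 0x1 → adi [RI]
  rd: (w>>7)&0x7=0x1 → R1
  imm: (w>>0)&0x7f=0x5e → #94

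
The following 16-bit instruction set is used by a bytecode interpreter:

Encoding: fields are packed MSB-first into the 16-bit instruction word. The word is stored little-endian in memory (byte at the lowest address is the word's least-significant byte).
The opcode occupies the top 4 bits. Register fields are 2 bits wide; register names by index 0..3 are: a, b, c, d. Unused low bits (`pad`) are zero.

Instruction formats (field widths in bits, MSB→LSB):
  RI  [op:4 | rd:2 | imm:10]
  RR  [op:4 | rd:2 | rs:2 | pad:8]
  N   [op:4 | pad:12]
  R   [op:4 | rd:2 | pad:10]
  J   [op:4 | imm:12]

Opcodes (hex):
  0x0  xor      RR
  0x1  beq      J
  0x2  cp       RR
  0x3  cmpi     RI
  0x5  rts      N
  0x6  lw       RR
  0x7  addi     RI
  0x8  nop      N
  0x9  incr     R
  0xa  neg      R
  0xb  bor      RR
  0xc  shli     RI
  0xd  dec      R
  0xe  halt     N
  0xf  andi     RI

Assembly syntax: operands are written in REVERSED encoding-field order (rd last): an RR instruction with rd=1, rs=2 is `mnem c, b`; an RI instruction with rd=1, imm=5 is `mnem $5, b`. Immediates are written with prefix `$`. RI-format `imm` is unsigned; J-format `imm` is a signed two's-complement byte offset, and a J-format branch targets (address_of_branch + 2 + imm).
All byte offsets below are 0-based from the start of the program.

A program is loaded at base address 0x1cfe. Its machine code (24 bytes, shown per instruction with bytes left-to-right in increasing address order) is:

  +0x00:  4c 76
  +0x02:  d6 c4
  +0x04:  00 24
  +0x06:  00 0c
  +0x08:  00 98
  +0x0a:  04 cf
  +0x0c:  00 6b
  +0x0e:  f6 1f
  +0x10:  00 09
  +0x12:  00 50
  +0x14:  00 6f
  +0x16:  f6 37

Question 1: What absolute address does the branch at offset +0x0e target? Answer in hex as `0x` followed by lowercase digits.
0x1d04

[0e] f6 1f → 0x1ff6
  op=0x1ff6>>12=0x1 ⇒ beq (J)
  imm: (w>>0)&0xfff=0xff6 (s12→-10) → $-10
  target = base 0x1cfe + off 0x0e + 2 + imm -10 = 0x1d04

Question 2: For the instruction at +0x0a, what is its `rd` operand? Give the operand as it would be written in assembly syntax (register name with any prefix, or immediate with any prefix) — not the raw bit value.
+0x0a: 04 cf ⇒ word 0xcf04 (little)
  top 4b → 0xc → shli [RI]
  [11:10] rd=3 = d
  [9:0] imm=772 = $772

d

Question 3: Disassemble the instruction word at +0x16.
@+16  little-endian(f6 37) = 0x37f6
  op=0x37f6>>12=0x3 ⇒ cmpi (RI)
  [11:10] rd=1 = b
  [9:0] imm=1014 = $1014

cmpi $1014, b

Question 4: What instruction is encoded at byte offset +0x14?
off 0x14: read 00 6f as little → 0x6f00
  opcode bits[15:12]=0x6: lw/RR
  rd@[11:10]=0x3 ⇒ d
  rs@[9:8]=0x3 ⇒ d

lw d, d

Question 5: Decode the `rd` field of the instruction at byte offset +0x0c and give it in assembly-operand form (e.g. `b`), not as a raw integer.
[0c] 00 6b → 0x6b00
  top 4b → 0x6 → lw [RR]
  [11:10] rd=2 = c
  [9:8] rs=3 = d

c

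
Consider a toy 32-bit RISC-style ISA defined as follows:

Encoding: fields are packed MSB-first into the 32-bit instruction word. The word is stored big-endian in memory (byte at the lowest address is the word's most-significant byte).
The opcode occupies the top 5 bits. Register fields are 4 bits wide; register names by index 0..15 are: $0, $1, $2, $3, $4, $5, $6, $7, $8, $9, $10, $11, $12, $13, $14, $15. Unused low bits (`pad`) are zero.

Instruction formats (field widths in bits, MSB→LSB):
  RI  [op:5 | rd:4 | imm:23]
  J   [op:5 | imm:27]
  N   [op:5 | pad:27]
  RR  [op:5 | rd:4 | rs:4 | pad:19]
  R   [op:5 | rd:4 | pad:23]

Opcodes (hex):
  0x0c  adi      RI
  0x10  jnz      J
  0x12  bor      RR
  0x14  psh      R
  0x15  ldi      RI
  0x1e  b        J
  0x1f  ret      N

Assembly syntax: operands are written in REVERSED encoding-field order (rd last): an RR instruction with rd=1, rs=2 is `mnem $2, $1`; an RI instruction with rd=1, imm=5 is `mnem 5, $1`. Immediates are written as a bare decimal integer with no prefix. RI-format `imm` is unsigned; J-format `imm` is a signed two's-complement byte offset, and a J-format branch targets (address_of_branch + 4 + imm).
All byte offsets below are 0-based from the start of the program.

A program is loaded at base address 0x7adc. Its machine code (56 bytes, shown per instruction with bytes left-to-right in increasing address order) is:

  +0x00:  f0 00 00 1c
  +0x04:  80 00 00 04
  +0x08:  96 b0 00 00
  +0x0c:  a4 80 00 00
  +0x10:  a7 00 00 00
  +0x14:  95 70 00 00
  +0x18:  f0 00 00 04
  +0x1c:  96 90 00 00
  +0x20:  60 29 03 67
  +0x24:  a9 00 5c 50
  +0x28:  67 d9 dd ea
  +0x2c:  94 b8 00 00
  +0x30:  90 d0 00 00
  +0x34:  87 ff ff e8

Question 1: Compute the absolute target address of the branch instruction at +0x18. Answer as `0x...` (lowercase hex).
@+18  big-endian(f0 00 00 04) = 0xf0000004
  top 5b → 0x1e → b [J]
  [26:0] imm=4 = 4
  target = base 0x7adc + off 0x18 + 4 + imm 4 = 0x7afc

0x7afc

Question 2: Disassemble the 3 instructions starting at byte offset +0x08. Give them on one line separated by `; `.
bor $6, $13; psh $9; psh $14

+0x08: 96 b0 00 00 ⇒ word 0x96b00000 (big)
  top 5b → 0x12 → bor [RR]
  [26:23] rd=13 = $13
  [22:19] rs=6 = $6
+0x0c: a4 80 00 00 ⇒ word 0xa4800000 (big)
  top 5b → 0x14 → psh [R]
  [26:23] rd=9 = $9
+0x10: a7 00 00 00 ⇒ word 0xa7000000 (big)
  top 5b → 0x14 → psh [R]
  [26:23] rd=14 = $14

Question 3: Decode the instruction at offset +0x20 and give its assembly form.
adi 2687847, $0

[20] 60 29 03 67 → 0x60290367
  op=0x60290367>>27=0xc ⇒ adi (RI)
  [26:23] rd=0 = $0
  [22:0] imm=2687847 = 2687847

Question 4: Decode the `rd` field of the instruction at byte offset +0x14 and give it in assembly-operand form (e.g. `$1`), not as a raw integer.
off 0x14: read 95 70 00 00 as big → 0x95700000
  top 5b → 0x12 → bor [RR]
  rd: (w>>23)&0xf=0xa → $10
  rs: (w>>19)&0xf=0xe → $14

$10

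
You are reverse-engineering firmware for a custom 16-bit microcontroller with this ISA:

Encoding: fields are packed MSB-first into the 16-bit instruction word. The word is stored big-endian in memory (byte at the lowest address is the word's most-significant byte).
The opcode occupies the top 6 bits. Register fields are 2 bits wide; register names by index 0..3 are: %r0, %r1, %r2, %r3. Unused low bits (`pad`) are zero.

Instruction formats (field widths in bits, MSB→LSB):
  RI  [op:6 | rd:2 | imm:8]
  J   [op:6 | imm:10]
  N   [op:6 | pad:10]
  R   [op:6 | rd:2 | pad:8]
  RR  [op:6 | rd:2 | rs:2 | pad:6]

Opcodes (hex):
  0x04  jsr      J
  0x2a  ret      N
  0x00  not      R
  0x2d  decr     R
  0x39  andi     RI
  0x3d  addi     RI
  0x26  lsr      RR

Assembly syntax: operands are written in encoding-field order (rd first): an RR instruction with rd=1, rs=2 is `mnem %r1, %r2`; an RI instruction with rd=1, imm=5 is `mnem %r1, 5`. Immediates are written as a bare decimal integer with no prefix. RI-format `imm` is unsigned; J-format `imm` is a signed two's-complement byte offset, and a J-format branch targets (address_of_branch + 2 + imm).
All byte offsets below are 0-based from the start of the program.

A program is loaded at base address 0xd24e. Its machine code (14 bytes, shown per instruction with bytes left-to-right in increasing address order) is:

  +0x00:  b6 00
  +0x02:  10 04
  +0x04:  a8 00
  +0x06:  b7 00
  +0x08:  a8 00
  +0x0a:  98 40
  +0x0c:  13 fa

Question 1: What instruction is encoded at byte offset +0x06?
+0x06: b7 00 ⇒ word 0xb700 (big)
  opcode bits[15:10]=0x2d: decr/R
  rd: (w>>8)&0x3=0x3 → %r3

decr %r3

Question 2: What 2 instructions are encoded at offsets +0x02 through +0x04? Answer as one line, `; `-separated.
[02] 10 04 → 0x1004
  op=0x1004>>10=0x4 ⇒ jsr (J)
  [9:0] imm=4 = 4
[04] a8 00 → 0xa800
  op=0xa800>>10=0x2a ⇒ ret (N)

jsr 4; ret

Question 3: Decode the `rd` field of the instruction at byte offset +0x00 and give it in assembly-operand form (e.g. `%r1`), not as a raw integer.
%r2

[00] b6 00 → 0xb600
  op=0xb600>>10=0x2d ⇒ decr (R)
  rd: (w>>8)&0x3=0x2 → %r2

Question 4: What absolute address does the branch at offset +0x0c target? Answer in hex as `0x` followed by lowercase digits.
+0x0c: 13 fa ⇒ word 0x13fa (big)
  top 6b → 0x4 → jsr [J]
  imm: (w>>0)&0x3ff=0x3fa (s10→-6) → -6
  target = base 0xd24e + off 0x0c + 2 + imm -6 = 0xd256

0xd256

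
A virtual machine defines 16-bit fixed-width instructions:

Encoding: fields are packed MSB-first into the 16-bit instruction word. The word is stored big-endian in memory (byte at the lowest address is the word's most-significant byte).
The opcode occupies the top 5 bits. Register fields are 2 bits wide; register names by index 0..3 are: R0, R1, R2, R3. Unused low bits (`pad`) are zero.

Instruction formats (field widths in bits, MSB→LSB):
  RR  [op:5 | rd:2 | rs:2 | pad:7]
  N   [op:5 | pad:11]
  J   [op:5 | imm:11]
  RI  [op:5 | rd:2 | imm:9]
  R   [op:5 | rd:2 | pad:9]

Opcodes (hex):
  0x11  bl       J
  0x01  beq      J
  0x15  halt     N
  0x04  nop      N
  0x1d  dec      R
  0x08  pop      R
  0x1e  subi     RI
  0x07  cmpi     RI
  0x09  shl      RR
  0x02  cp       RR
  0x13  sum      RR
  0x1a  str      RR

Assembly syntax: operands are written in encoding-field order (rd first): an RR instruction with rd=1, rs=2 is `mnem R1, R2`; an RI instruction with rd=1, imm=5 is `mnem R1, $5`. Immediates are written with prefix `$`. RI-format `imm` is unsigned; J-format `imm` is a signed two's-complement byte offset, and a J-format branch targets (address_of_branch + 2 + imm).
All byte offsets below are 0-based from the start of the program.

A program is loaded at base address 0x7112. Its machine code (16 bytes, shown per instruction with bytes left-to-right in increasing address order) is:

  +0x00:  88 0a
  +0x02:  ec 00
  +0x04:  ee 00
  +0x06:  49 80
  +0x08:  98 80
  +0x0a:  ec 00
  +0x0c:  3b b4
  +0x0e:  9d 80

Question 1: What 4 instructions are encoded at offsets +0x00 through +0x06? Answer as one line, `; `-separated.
[00] 88 0a → 0x880a
  top 5b → 0x11 → bl [J]
  [10:0] imm=10 = $10
[02] ec 00 → 0xec00
  top 5b → 0x1d → dec [R]
  [10:9] rd=2 = R2
[04] ee 00 → 0xee00
  top 5b → 0x1d → dec [R]
  [10:9] rd=3 = R3
[06] 49 80 → 0x4980
  top 5b → 0x9 → shl [RR]
  [10:9] rd=0 = R0
  [8:7] rs=3 = R3

bl $10; dec R2; dec R3; shl R0, R3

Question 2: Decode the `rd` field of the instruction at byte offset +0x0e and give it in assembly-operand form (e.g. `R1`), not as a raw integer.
R2

@+0e  big-endian(9d 80) = 0x9d80
  opcode bits[15:11]=0x13: sum/RR
  rd: (w>>9)&0x3=0x2 → R2
  rs: (w>>7)&0x3=0x3 → R3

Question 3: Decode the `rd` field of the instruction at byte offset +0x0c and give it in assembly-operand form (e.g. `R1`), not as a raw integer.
R1

off 0x0c: read 3b b4 as big → 0x3bb4
  op=0x3bb4>>11=0x7 ⇒ cmpi (RI)
  [10:9] rd=1 = R1
  [8:0] imm=436 = $436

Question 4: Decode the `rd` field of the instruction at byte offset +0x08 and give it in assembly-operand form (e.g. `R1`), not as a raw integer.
R0

[08] 98 80 → 0x9880
  top 5b → 0x13 → sum [RR]
  rd: (w>>9)&0x3=0x0 → R0
  rs: (w>>7)&0x3=0x1 → R1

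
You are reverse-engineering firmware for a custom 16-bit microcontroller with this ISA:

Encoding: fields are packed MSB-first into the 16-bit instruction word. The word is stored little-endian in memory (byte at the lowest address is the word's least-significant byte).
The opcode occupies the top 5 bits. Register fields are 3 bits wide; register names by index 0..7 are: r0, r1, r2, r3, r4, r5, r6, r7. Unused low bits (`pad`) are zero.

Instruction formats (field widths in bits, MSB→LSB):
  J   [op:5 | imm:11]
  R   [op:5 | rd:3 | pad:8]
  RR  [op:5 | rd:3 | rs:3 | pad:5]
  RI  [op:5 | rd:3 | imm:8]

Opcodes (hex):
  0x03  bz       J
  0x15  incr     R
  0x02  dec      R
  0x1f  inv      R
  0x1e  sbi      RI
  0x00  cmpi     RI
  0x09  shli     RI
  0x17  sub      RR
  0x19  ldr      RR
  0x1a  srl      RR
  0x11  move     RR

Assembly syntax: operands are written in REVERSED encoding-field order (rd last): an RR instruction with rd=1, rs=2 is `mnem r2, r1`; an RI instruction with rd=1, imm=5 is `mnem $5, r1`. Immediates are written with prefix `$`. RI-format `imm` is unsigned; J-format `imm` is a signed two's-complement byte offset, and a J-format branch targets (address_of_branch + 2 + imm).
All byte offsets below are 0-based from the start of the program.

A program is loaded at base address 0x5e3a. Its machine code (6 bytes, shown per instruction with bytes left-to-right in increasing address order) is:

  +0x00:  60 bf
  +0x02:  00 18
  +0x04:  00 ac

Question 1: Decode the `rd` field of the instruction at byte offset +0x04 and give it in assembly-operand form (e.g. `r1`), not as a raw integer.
+0x04: 00 ac ⇒ word 0xac00 (little)
  opcode bits[15:11]=0x15: incr/R
  rd: (w>>8)&0x7=0x4 → r4

r4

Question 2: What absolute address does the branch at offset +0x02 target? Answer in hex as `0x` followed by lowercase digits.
0x5e3e

[02] 00 18 → 0x1800
  top 5b → 0x3 → bz [J]
  [10:0] imm=0 = $0
  target = base 0x5e3a + off 0x02 + 2 + imm 0 = 0x5e3e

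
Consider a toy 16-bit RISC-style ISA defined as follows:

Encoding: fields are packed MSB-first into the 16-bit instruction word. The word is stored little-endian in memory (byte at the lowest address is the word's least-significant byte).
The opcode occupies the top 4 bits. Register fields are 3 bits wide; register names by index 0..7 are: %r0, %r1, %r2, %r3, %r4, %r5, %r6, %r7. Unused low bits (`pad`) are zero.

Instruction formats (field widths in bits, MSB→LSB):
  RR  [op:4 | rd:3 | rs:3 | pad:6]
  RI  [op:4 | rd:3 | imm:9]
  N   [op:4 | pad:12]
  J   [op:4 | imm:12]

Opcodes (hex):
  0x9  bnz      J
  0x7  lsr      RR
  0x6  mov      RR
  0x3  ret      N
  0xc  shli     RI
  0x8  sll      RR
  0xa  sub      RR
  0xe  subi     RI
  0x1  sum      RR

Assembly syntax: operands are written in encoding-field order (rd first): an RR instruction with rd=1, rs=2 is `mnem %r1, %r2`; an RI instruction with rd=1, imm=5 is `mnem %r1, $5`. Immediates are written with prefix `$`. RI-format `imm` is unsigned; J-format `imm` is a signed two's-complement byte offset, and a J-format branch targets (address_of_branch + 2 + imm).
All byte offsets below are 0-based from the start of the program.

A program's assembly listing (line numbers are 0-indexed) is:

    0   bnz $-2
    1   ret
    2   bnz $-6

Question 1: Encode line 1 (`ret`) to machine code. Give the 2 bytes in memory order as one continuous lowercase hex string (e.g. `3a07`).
0030

line 1 (ret): pack op=0x3:4|pad=0:12 = 0x3000; little→ 00 30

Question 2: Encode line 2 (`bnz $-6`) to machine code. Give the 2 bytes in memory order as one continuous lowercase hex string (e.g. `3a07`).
2. bnz fields op=0x9:4|imm=-6:12 → word 9ffah → fa 9f

fa9f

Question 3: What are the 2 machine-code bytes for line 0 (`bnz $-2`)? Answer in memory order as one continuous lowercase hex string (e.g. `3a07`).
line 0 (bnz): pack op=0x9:4|imm=-2:12 = 0x9ffe; little→ fe 9f

fe9f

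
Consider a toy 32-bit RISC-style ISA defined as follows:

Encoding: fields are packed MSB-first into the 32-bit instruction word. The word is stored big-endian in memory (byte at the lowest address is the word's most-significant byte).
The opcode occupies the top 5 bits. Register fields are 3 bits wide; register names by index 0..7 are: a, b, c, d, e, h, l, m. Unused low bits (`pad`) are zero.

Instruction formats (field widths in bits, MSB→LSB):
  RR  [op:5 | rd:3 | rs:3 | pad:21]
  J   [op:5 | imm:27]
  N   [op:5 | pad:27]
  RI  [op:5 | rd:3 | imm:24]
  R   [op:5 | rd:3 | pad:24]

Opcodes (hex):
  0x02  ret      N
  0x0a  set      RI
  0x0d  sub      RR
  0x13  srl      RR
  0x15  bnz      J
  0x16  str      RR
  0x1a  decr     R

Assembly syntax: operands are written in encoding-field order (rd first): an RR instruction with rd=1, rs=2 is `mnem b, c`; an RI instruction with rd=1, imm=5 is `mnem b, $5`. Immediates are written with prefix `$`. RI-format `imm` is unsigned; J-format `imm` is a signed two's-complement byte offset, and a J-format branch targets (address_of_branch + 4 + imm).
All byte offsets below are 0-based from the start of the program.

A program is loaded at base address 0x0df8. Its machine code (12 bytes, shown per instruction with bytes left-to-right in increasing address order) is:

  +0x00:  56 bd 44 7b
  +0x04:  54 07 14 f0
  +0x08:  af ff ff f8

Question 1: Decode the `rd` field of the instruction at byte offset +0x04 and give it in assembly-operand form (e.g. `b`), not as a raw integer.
off 0x04: read 54 07 14 f0 as big → 0x540714f0
  op=0x540714f0>>27=0xa ⇒ set (RI)
  rd@[26:24]=0x4 ⇒ e
  imm@[23:0]=0x714f0 ⇒ $464112

e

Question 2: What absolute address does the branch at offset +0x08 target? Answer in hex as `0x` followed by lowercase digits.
0x0dfc

@+08  big-endian(af ff ff f8) = 0xaffffff8
  top 5b → 0x15 → bnz [J]
  [26:0] imm=134217720 (s27→-8) = $-8
  target = base 0x0df8 + off 0x08 + 4 + imm -8 = 0x0dfc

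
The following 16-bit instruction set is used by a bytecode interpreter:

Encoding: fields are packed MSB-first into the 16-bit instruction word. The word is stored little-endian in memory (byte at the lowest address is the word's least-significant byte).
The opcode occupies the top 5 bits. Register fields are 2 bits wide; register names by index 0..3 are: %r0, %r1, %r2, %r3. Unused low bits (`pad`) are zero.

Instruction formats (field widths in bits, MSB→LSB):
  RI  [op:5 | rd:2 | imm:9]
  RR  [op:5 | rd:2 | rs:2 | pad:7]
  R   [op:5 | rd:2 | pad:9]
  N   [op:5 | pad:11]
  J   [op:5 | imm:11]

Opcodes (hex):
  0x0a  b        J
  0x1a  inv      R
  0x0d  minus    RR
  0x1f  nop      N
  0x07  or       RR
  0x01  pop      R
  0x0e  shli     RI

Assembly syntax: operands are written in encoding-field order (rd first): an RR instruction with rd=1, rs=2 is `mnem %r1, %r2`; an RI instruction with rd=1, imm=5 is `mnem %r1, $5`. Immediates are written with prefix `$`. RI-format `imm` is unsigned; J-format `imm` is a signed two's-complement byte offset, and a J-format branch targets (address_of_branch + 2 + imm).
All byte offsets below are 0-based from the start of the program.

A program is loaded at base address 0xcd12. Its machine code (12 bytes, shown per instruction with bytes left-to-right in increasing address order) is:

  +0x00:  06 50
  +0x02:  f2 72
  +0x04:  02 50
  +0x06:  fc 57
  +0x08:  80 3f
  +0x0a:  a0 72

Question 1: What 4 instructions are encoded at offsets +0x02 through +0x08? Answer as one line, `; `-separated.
shli %r1, $242; b $2; b $-4; or %r3, %r3

+0x02: f2 72 ⇒ word 0x72f2 (little)
  op=0x72f2>>11=0xe ⇒ shli (RI)
  rd@[10:9]=0x1 ⇒ %r1
  imm@[8:0]=0xf2 ⇒ $242
+0x04: 02 50 ⇒ word 0x5002 (little)
  op=0x5002>>11=0xa ⇒ b (J)
  imm@[10:0]=0x2 ⇒ $2
+0x06: fc 57 ⇒ word 0x57fc (little)
  op=0x57fc>>11=0xa ⇒ b (J)
  imm@[10:0]=0x7fc (s11→-4) ⇒ $-4
+0x08: 80 3f ⇒ word 0x3f80 (little)
  op=0x3f80>>11=0x7 ⇒ or (RR)
  rd@[10:9]=0x3 ⇒ %r3
  rs@[8:7]=0x3 ⇒ %r3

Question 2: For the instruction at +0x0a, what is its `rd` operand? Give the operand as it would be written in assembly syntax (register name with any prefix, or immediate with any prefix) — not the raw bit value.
%r1

+0x0a: a0 72 ⇒ word 0x72a0 (little)
  opcode bits[15:11]=0xe: shli/RI
  rd: (w>>9)&0x3=0x1 → %r1
  imm: (w>>0)&0x1ff=0xa0 → $160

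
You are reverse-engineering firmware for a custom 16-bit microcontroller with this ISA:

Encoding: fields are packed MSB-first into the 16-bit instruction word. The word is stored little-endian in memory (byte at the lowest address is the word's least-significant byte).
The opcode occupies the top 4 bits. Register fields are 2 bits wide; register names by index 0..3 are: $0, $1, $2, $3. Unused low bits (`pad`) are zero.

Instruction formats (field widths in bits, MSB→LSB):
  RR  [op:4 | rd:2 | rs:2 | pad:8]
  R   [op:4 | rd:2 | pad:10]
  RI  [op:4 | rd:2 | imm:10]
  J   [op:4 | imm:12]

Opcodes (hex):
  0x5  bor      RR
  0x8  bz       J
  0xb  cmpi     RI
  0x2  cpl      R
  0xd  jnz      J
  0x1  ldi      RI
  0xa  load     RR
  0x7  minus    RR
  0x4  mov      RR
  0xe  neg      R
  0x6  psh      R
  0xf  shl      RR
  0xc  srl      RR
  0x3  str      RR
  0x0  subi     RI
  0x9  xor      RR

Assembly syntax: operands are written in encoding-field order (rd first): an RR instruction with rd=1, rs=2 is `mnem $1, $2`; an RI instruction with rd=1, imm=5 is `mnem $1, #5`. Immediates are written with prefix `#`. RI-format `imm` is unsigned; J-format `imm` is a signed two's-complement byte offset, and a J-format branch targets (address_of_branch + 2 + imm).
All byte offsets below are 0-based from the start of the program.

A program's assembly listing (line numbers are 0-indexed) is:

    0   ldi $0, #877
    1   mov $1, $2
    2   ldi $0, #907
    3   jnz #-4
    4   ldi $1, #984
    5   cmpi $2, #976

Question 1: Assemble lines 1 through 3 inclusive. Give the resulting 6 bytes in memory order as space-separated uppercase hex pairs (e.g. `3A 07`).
line 1 (mov): pack op=0x4:4|rd=1:2|rs=2:2|pad=0:8 = 0x4600; little→ 00 46
line 2 (ldi): pack op=0x1:4|rd=0:2|imm=907:10 = 0x138b; little→ 8b 13
line 3 (jnz): pack op=0xd:4|imm=-4:12 = 0xdffc; little→ fc df

00 46 8B 13 FC DF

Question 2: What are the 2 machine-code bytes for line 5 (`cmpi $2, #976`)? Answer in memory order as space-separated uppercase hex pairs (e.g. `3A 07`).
5. cmpi fields op=0xb:4|rd=2:2|imm=976:10 → word bbd0h → d0 bb

D0 BB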